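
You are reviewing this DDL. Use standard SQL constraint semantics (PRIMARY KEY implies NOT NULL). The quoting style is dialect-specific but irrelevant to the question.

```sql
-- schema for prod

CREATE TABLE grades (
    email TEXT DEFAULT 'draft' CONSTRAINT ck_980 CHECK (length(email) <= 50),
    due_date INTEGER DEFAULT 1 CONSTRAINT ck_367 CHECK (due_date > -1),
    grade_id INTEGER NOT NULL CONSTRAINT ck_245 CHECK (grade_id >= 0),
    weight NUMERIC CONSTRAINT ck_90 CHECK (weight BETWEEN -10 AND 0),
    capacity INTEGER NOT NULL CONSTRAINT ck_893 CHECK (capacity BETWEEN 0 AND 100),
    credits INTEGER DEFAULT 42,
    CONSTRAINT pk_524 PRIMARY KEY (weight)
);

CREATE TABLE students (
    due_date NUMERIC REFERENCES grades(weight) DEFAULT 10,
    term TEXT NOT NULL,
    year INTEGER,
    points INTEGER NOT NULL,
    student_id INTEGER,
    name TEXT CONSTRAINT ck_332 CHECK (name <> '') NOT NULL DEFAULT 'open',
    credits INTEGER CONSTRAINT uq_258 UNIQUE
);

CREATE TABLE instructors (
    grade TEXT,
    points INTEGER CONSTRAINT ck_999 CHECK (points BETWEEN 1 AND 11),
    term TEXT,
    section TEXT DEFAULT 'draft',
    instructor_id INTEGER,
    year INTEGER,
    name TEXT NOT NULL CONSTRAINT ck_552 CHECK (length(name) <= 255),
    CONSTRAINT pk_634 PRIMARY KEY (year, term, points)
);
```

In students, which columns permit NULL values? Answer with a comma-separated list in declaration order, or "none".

- due_date: a foreign key column may be NULL unless separately constrained → nullable.
- term: declared NOT NULL → not nullable.
- year: no NOT NULL constraint applies → nullable.
- points: declared NOT NULL → not nullable.
- student_id: no NOT NULL constraint applies → nullable.
- name: declared NOT NULL → not nullable.
- credits: UNIQUE does not imply NOT NULL → nullable.

due_date, year, student_id, credits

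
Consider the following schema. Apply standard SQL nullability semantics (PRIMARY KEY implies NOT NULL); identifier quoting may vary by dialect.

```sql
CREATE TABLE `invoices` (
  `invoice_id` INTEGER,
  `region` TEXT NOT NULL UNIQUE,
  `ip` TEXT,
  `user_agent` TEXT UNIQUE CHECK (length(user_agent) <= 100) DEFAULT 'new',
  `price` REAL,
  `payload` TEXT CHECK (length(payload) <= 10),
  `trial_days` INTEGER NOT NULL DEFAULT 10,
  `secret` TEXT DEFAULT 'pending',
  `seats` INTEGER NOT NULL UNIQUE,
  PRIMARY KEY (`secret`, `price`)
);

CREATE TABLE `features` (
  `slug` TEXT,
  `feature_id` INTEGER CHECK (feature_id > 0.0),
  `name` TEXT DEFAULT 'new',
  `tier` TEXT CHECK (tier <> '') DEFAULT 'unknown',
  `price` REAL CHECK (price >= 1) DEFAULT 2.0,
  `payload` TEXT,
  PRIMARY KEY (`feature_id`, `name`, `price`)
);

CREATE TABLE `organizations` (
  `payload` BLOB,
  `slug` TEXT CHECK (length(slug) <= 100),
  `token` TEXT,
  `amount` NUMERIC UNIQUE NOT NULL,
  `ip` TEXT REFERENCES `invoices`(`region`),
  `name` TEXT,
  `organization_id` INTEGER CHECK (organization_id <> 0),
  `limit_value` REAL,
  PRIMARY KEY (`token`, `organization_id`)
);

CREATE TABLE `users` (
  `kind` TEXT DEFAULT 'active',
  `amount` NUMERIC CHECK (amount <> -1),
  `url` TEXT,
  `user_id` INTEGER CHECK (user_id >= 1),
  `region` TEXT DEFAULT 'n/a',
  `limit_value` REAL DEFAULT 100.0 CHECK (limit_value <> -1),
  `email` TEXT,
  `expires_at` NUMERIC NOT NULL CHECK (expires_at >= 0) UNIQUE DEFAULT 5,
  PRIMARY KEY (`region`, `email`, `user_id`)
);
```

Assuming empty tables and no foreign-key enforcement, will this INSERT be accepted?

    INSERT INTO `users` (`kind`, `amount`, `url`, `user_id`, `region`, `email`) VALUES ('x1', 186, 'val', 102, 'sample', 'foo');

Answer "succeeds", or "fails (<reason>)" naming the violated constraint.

succeeds

NOT NULL columns: email is supplied; expires_at defaults to 5; region is supplied; user_id is supplied.
CHECK constraints: 186 satisfies (amount <> -1); 102 satisfies (user_id >= 1).
No constraint is violated.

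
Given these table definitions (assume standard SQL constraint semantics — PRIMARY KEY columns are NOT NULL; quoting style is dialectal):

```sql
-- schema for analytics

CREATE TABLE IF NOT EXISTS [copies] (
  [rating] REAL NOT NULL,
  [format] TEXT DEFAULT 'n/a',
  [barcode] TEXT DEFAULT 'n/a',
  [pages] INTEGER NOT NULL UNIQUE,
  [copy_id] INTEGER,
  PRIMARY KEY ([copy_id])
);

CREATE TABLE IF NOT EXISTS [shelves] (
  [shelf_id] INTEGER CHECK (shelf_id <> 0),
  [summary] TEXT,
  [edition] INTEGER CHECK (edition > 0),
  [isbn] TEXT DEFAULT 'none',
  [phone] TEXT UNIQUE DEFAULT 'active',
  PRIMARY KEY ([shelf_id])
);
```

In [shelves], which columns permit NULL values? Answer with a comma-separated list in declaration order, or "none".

- shelf_id: part of the PRIMARY KEY, which implies NOT NULL → not nullable.
- summary: no NOT NULL constraint applies → nullable.
- edition: CHECK does not forbid NULL (a CHECK constraint passes when its expression is NULL) → nullable.
- isbn: DEFAULT only fills an omitted column; an explicit NULL is still allowed → nullable.
- phone: UNIQUE does not imply NOT NULL → nullable.

summary, edition, isbn, phone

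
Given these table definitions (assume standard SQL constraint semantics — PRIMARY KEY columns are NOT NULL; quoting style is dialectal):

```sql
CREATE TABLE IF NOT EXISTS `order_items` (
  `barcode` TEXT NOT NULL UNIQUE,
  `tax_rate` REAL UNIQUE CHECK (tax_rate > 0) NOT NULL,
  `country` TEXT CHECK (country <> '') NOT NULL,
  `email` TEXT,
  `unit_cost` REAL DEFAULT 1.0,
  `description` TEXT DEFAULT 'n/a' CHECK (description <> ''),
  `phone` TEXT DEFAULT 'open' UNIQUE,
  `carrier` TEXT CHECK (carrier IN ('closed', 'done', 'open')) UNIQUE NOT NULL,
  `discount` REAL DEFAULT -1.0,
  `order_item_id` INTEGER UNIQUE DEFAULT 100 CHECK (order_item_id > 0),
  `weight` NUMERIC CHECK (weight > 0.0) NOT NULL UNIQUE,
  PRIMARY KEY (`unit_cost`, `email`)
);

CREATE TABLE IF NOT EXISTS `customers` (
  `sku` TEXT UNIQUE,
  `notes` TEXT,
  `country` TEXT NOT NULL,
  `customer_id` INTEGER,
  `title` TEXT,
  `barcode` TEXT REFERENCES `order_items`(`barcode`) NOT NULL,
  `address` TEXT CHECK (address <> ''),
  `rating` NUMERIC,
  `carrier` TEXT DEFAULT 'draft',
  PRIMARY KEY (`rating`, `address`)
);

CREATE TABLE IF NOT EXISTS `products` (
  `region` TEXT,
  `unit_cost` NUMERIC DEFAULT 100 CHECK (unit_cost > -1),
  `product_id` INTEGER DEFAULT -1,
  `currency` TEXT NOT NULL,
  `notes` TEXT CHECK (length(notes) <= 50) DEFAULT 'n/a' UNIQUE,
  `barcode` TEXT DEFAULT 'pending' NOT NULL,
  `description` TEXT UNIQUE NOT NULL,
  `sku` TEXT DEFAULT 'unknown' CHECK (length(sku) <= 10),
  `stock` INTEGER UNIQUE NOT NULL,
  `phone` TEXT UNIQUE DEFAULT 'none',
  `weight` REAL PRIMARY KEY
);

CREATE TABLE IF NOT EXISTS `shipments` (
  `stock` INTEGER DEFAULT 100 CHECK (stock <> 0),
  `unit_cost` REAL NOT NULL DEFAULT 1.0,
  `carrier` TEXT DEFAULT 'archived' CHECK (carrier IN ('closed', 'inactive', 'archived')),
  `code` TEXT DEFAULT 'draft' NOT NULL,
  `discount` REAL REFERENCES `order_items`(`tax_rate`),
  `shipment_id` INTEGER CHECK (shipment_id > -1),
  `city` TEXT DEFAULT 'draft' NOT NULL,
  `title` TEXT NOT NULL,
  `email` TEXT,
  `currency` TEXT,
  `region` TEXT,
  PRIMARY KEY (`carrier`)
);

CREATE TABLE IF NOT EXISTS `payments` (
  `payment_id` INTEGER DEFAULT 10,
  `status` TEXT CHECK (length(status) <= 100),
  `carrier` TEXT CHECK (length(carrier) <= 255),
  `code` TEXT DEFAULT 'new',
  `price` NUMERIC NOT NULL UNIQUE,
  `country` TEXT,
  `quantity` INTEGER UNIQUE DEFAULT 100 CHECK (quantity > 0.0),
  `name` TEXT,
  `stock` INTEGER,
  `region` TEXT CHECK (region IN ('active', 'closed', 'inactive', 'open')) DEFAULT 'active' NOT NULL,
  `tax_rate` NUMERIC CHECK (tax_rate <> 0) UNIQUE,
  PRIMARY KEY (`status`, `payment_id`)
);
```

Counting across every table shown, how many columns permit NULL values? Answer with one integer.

28

order_items: 4 nullable (description, phone, discount, order_item_id — PK (unit_cost, email) and explicit NOT NULL columns excluded).
customers: 5 nullable (sku, notes, customer_id, title, carrier — PK (rating, address) and explicit NOT NULL columns excluded).
products: 6 nullable (region, unit_cost, product_id, notes, sku, phone — PK (weight) and explicit NOT NULL columns excluded).
shipments: 6 nullable (stock, discount, shipment_id, email, currency, region — PK (carrier) and explicit NOT NULL columns excluded).
payments: 7 nullable (carrier, code, country, quantity, name, stock, tax_rate — PK (status, payment_id) and explicit NOT NULL columns excluded).
Total: 4 + 5 + 6 + 6 + 7 = 28.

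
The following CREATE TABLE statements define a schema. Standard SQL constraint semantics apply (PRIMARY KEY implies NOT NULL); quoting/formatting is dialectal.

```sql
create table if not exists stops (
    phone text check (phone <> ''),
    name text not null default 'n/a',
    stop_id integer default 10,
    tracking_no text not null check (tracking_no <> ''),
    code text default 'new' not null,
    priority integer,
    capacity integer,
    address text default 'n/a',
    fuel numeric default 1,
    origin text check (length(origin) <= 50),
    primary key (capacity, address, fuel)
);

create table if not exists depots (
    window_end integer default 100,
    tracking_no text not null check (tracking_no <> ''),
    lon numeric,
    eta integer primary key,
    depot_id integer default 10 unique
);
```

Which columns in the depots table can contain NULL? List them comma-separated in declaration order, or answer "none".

window_end, lon, depot_id

- window_end: DEFAULT only fills an omitted column; an explicit NULL is still allowed → nullable.
- tracking_no: declared NOT NULL → not nullable.
- lon: no NOT NULL constraint applies → nullable.
- eta: part of the PRIMARY KEY, which implies NOT NULL → not nullable.
- depot_id: UNIQUE does not imply NOT NULL → nullable.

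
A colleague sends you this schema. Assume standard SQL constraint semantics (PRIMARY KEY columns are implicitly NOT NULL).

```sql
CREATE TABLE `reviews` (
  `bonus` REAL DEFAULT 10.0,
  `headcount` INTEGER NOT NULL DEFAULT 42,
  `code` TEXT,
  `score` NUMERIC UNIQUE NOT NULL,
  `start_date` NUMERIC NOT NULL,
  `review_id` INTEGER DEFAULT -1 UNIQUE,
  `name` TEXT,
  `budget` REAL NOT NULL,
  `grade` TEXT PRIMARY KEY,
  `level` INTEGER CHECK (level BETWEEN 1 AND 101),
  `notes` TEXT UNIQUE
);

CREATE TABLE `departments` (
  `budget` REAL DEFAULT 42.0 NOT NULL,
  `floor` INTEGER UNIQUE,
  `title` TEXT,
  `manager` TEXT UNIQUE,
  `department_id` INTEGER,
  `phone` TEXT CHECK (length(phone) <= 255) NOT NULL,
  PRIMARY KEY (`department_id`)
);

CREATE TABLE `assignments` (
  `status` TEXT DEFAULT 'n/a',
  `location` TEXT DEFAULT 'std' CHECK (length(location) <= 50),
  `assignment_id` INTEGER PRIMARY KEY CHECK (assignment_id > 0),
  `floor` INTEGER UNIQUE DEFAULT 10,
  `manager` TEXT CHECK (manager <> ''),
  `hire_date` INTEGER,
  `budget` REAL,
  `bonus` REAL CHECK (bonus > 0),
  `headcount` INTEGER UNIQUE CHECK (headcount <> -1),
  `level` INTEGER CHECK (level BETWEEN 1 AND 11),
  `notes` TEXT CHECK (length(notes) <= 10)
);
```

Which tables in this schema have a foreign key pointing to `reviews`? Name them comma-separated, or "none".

none

No REFERENCES clause anywhere in the schema names reviews.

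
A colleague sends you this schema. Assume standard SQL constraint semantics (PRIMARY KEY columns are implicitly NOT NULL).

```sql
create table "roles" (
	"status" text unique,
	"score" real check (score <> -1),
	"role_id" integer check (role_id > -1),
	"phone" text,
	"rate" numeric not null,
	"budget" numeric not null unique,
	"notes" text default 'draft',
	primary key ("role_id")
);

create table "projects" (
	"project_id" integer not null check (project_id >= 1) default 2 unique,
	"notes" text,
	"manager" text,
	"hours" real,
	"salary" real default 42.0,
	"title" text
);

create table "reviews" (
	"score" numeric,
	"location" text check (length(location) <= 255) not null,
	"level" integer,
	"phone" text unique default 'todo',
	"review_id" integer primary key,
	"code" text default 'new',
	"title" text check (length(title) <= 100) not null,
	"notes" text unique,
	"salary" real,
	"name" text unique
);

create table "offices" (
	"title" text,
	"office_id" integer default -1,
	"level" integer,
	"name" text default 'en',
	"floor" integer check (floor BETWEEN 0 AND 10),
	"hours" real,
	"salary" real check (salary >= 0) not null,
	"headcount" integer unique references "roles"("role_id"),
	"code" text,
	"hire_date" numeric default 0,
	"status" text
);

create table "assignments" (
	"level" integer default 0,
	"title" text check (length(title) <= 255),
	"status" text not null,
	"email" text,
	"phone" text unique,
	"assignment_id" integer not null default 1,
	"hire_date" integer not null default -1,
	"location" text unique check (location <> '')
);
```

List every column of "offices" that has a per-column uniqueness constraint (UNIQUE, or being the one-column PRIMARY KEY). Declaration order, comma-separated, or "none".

headcount

- title: no UNIQUE or single-column PK constraint.
- office_id: no UNIQUE or single-column PK constraint.
- level: no UNIQUE or single-column PK constraint.
- name: no UNIQUE or single-column PK constraint.
- floor: no UNIQUE or single-column PK constraint.
- hours: no UNIQUE or single-column PK constraint.
- salary: no UNIQUE or single-column PK constraint.
- headcount: declared UNIQUE → unique.
- code: no UNIQUE or single-column PK constraint.
- hire_date: no UNIQUE or single-column PK constraint.
- status: no UNIQUE or single-column PK constraint.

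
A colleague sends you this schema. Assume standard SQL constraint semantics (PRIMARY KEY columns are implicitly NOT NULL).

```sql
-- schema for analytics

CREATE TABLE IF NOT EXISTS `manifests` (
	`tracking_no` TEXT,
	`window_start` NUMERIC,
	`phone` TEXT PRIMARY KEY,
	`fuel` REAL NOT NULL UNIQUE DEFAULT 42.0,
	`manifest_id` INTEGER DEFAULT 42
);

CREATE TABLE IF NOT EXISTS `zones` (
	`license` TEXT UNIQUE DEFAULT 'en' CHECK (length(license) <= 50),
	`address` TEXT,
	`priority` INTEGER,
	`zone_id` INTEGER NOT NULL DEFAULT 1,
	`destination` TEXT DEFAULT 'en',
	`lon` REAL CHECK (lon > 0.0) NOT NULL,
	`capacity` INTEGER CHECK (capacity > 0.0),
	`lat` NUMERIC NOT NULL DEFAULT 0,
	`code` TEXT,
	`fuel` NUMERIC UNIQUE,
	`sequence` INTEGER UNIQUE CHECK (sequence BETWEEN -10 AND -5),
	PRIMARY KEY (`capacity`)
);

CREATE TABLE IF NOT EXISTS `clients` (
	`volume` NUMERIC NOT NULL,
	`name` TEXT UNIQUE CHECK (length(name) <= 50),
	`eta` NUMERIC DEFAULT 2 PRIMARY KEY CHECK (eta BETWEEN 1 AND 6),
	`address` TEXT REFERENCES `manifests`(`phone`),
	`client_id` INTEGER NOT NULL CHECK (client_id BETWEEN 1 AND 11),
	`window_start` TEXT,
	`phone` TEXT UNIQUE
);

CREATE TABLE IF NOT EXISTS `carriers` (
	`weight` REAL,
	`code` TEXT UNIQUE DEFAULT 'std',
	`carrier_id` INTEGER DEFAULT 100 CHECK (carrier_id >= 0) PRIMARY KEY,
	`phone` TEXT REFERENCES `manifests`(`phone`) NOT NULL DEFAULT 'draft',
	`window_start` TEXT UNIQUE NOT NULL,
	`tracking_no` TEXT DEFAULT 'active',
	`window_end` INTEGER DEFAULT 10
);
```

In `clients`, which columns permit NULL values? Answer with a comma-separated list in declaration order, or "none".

name, address, window_start, phone

- volume: declared NOT NULL → not nullable.
- name: CHECK does not forbid NULL (a CHECK constraint passes when its expression is NULL) → nullable.
- eta: part of the PRIMARY KEY, which implies NOT NULL → not nullable.
- address: a foreign key column may be NULL unless separately constrained → nullable.
- client_id: declared NOT NULL → not nullable.
- window_start: no NOT NULL constraint applies → nullable.
- phone: UNIQUE does not imply NOT NULL → nullable.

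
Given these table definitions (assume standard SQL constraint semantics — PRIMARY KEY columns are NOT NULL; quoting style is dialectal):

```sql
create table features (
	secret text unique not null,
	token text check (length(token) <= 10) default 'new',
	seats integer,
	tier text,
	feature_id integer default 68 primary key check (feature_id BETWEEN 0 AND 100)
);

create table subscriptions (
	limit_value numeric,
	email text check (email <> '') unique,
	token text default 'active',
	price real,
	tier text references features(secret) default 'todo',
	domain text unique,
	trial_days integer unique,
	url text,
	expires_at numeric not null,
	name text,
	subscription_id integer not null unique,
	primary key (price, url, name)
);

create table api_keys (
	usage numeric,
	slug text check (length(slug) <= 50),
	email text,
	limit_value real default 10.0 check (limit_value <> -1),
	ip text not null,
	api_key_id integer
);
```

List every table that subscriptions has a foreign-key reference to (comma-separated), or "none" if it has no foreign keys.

features

- tier REFERENCES features(secret).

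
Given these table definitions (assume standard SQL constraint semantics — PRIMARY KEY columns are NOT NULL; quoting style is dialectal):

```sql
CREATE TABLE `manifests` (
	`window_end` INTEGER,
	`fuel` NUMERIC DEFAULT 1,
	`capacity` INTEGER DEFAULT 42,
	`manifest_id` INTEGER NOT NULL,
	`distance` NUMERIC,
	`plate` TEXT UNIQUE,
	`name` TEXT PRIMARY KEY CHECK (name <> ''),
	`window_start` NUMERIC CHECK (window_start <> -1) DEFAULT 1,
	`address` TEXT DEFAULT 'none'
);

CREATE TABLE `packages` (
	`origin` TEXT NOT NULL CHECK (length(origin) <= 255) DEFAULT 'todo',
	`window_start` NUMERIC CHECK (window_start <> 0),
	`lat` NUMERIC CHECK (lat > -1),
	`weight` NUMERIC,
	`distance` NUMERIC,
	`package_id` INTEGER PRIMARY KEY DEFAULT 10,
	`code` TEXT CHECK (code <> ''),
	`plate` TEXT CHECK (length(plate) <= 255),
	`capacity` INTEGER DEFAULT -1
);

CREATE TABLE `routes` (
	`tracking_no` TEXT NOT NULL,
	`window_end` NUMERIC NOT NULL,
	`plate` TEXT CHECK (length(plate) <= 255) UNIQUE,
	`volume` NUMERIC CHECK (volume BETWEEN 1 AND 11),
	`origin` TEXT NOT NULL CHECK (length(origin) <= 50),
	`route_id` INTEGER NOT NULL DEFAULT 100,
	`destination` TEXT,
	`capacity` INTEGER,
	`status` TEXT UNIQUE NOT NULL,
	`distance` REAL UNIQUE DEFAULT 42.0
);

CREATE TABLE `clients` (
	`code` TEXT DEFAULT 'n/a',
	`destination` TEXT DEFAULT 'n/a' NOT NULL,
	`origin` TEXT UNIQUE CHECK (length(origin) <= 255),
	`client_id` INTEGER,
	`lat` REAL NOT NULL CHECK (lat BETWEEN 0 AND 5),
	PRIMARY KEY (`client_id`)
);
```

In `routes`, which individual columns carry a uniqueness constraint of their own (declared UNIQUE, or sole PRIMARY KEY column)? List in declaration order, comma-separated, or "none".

- tracking_no: no UNIQUE or single-column PK constraint.
- window_end: no UNIQUE or single-column PK constraint.
- plate: declared UNIQUE → unique.
- volume: no UNIQUE or single-column PK constraint.
- origin: no UNIQUE or single-column PK constraint.
- route_id: no UNIQUE or single-column PK constraint.
- destination: no UNIQUE or single-column PK constraint.
- capacity: no UNIQUE or single-column PK constraint.
- status: declared UNIQUE → unique.
- distance: declared UNIQUE → unique.

plate, status, distance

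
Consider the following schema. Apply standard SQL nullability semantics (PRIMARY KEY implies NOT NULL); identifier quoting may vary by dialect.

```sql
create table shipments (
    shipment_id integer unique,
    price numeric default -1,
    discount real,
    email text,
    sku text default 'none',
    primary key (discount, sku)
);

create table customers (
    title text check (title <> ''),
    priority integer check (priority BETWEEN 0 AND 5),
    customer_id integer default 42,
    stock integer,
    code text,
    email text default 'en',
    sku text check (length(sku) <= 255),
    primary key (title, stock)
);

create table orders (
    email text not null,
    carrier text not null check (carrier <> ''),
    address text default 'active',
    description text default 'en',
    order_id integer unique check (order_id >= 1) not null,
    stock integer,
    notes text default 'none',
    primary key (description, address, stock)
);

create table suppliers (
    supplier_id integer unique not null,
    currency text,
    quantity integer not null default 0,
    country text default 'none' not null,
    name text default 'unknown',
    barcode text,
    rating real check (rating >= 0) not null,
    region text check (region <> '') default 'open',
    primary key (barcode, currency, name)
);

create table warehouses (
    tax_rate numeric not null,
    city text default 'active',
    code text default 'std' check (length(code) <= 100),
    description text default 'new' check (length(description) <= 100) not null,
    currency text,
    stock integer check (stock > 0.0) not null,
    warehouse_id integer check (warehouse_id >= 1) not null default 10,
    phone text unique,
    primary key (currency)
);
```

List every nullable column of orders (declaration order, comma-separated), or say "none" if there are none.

notes

- email: declared NOT NULL → not nullable.
- carrier: declared NOT NULL → not nullable.
- address: part of the PRIMARY KEY, which implies NOT NULL → not nullable.
- description: part of the PRIMARY KEY, which implies NOT NULL → not nullable.
- order_id: declared NOT NULL → not nullable.
- stock: part of the PRIMARY KEY, which implies NOT NULL → not nullable.
- notes: DEFAULT only fills an omitted column; an explicit NULL is still allowed → nullable.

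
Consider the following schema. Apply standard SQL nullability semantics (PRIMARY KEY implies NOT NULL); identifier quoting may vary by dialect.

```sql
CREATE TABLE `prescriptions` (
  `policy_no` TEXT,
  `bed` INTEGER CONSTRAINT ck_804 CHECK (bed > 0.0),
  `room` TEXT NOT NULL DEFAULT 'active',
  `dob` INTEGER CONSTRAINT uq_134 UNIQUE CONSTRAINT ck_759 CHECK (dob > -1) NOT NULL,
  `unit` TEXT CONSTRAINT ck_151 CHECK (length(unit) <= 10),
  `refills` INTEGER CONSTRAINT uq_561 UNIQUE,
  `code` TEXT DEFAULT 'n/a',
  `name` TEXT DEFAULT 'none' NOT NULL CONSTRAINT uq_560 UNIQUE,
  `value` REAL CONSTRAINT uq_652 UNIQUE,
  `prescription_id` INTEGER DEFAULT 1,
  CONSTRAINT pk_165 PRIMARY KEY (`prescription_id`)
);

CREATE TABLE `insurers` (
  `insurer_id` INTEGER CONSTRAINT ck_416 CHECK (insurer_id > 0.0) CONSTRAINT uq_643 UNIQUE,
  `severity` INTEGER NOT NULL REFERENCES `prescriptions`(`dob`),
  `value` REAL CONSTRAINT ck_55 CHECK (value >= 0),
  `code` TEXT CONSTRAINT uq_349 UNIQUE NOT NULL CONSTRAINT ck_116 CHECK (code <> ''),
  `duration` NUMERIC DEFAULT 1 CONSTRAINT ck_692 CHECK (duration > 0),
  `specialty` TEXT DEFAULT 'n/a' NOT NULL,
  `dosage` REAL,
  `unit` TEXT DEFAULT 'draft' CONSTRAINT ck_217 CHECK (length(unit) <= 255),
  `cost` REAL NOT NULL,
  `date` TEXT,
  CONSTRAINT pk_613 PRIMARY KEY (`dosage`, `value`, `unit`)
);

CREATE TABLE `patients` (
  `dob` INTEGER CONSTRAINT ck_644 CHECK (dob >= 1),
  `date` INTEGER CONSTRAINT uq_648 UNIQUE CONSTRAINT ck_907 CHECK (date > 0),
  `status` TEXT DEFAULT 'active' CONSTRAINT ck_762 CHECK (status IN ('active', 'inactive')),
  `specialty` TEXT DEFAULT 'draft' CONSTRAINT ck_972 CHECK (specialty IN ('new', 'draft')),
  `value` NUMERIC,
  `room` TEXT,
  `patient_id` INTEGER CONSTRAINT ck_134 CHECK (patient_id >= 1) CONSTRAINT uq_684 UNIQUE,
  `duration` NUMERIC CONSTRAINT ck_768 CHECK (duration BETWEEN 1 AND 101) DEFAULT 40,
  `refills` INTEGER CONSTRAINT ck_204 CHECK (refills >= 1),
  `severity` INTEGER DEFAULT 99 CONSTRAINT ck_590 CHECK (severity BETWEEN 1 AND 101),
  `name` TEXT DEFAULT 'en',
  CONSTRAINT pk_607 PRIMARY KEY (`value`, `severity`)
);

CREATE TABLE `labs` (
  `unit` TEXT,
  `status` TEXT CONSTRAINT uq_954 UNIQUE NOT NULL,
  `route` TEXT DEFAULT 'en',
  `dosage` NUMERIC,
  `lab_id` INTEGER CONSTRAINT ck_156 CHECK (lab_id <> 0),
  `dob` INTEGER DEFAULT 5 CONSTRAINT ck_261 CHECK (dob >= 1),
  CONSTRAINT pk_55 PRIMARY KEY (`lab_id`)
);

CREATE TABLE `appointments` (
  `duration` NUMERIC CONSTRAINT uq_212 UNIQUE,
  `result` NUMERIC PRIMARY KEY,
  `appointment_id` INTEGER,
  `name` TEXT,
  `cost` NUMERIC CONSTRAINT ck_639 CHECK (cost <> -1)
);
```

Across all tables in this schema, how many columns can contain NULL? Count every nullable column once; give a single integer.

prescriptions: 6 nullable (policy_no, bed, unit, refills, code, value — PK (prescription_id) and explicit NOT NULL columns excluded).
insurers: 3 nullable (insurer_id, duration, date — PK (dosage, value, unit) and explicit NOT NULL columns excluded).
patients: 9 nullable (dob, date, status, specialty, room, patient_id, duration, refills, name — PK (value, severity) and explicit NOT NULL columns excluded).
labs: 4 nullable (unit, route, dosage, dob — PK (lab_id) and explicit NOT NULL columns excluded).
appointments: 4 nullable (duration, appointment_id, name, cost — PK (result) and explicit NOT NULL columns excluded).
Total: 6 + 3 + 9 + 4 + 4 = 26.

26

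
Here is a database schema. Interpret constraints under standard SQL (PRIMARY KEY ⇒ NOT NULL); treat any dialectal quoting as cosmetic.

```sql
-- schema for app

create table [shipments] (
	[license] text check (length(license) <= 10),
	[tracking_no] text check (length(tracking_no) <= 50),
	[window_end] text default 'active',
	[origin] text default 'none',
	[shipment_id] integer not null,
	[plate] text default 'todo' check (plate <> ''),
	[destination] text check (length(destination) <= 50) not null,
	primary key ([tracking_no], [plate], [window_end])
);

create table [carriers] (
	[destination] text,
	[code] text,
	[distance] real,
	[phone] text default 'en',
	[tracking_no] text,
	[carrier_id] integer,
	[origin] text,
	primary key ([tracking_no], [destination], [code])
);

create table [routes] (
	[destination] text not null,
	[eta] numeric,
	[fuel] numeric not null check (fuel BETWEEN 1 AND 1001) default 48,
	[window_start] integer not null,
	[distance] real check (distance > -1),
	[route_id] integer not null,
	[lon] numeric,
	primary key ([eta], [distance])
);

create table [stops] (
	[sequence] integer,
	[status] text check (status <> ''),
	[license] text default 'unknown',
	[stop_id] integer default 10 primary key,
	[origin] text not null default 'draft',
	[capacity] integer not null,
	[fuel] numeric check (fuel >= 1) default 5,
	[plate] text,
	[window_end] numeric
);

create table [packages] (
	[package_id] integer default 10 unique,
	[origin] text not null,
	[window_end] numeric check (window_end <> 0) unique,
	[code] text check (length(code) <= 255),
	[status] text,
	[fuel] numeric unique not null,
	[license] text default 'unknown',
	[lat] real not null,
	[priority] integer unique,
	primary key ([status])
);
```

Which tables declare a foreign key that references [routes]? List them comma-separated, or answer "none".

No REFERENCES clause anywhere in the schema names routes.

none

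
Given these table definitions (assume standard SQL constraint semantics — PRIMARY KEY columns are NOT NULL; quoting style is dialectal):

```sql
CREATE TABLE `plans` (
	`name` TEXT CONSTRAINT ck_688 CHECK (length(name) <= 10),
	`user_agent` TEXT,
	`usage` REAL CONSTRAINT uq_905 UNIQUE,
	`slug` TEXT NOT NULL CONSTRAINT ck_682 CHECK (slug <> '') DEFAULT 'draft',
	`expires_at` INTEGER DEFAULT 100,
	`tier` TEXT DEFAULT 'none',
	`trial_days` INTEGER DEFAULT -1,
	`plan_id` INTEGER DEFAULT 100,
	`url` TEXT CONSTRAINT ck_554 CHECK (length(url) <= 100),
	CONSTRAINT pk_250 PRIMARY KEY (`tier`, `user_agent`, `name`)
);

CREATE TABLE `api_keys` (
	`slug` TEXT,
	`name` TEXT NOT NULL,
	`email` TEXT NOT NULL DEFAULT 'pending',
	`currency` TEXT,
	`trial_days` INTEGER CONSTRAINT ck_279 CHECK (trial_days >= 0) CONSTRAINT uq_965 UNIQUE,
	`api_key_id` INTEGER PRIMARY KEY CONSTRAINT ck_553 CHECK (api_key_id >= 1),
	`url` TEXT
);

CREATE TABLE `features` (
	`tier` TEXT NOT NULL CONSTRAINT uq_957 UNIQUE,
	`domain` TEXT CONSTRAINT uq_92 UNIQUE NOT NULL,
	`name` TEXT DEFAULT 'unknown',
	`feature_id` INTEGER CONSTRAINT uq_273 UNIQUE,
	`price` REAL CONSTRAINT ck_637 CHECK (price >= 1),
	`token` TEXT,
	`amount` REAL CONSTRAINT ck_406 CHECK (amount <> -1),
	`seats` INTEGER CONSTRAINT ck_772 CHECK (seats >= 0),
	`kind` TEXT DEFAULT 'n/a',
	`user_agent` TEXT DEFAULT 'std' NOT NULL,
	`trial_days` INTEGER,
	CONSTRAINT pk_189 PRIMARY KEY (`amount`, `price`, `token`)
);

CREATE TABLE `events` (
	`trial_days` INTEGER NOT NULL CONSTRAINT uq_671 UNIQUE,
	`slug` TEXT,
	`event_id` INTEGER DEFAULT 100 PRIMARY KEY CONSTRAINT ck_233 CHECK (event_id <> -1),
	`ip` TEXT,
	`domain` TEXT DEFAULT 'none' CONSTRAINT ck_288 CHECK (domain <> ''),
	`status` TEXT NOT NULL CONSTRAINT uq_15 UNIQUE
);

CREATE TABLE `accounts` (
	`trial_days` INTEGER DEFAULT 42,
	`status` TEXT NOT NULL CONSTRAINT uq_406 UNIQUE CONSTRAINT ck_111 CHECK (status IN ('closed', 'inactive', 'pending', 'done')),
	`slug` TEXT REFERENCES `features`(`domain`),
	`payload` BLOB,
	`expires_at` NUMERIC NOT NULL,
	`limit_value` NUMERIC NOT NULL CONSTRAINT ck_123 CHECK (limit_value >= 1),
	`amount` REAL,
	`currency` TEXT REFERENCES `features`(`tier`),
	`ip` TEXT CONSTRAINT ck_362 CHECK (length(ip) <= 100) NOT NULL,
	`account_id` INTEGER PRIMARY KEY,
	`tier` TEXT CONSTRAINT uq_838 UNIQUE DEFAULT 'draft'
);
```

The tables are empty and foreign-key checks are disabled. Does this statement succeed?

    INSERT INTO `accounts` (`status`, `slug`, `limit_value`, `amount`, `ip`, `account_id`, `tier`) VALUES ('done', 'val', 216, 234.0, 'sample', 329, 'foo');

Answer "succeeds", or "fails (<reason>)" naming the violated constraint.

expires_at is omitted from the column list and has no DEFAULT, so it would receive NULL.
But expires_at is declared NOT NULL.

fails (NOT NULL on expires_at)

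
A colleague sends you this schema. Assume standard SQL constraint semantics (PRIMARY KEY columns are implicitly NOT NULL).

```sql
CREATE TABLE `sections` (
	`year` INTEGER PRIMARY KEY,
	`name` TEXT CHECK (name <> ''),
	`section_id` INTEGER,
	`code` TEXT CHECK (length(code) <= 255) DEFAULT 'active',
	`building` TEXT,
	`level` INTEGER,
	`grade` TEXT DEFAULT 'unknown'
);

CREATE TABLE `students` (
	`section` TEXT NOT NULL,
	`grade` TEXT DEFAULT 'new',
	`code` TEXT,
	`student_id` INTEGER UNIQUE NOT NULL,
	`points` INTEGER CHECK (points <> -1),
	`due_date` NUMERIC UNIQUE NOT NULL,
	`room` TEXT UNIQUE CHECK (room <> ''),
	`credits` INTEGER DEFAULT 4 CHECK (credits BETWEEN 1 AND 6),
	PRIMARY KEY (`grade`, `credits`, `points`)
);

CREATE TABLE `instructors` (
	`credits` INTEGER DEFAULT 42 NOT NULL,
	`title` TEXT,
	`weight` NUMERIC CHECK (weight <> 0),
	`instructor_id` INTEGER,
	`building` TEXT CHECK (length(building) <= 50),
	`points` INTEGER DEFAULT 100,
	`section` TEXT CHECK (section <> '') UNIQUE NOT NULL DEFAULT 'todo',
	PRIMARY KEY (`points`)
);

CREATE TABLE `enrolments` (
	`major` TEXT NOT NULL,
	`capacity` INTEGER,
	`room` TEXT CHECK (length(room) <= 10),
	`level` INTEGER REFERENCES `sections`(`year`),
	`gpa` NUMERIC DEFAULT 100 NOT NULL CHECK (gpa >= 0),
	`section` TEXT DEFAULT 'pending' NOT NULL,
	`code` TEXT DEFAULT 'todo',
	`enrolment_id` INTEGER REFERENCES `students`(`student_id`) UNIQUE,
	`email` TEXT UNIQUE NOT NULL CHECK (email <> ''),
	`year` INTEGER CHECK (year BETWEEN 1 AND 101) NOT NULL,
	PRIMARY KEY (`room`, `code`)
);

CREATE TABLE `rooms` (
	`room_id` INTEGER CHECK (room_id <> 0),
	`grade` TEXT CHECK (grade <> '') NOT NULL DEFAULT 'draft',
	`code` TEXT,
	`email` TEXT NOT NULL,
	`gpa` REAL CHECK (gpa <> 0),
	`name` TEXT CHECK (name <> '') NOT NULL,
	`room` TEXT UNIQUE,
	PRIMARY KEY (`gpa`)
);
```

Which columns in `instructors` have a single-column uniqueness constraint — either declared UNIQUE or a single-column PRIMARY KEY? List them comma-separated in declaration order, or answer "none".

points, section

- credits: no UNIQUE or single-column PK constraint.
- title: no UNIQUE or single-column PK constraint.
- weight: no UNIQUE or single-column PK constraint.
- instructor_id: no UNIQUE or single-column PK constraint.
- building: no UNIQUE or single-column PK constraint.
- points: single-column PRIMARY KEY → unique.
- section: declared UNIQUE → unique.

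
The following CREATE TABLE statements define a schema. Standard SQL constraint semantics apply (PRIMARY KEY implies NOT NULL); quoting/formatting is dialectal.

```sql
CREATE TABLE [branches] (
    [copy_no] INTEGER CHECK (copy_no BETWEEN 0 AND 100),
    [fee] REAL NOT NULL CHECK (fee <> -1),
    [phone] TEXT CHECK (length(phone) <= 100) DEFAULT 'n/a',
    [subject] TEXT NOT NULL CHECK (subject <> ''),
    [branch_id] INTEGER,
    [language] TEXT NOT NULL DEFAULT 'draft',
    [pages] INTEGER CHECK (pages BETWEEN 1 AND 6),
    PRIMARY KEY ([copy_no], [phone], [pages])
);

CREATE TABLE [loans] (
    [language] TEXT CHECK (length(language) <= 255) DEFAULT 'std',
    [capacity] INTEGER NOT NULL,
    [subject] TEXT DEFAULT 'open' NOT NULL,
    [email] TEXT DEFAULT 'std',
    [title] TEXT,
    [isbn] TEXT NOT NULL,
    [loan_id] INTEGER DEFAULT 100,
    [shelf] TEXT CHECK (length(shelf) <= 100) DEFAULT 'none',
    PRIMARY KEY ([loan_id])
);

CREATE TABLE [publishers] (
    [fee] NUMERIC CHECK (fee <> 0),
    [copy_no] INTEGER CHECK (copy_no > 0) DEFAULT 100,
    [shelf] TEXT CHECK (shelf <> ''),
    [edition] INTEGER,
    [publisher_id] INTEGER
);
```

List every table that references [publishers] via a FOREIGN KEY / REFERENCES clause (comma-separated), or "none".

none

No REFERENCES clause anywhere in the schema names publishers.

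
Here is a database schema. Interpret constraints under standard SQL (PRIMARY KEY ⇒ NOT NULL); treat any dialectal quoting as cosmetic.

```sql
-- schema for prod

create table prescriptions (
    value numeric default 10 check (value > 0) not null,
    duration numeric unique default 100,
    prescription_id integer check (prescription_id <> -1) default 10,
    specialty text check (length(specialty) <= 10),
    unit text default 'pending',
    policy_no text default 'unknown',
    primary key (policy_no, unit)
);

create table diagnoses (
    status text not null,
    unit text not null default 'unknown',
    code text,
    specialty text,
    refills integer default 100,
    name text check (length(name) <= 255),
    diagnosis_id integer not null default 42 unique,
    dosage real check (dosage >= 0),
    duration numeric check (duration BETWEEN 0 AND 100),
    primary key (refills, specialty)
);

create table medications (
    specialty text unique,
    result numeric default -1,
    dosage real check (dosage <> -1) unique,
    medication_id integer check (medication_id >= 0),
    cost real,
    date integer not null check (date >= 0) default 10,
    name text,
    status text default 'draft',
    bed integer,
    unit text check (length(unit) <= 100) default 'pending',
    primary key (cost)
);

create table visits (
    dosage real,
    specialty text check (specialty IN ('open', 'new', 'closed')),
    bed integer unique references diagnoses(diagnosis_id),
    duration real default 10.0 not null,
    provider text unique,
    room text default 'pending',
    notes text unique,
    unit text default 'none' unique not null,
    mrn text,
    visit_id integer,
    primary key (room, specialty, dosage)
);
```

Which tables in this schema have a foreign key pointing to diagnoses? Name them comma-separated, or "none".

visits

- visits.bed references diagnoses(diagnosis_id).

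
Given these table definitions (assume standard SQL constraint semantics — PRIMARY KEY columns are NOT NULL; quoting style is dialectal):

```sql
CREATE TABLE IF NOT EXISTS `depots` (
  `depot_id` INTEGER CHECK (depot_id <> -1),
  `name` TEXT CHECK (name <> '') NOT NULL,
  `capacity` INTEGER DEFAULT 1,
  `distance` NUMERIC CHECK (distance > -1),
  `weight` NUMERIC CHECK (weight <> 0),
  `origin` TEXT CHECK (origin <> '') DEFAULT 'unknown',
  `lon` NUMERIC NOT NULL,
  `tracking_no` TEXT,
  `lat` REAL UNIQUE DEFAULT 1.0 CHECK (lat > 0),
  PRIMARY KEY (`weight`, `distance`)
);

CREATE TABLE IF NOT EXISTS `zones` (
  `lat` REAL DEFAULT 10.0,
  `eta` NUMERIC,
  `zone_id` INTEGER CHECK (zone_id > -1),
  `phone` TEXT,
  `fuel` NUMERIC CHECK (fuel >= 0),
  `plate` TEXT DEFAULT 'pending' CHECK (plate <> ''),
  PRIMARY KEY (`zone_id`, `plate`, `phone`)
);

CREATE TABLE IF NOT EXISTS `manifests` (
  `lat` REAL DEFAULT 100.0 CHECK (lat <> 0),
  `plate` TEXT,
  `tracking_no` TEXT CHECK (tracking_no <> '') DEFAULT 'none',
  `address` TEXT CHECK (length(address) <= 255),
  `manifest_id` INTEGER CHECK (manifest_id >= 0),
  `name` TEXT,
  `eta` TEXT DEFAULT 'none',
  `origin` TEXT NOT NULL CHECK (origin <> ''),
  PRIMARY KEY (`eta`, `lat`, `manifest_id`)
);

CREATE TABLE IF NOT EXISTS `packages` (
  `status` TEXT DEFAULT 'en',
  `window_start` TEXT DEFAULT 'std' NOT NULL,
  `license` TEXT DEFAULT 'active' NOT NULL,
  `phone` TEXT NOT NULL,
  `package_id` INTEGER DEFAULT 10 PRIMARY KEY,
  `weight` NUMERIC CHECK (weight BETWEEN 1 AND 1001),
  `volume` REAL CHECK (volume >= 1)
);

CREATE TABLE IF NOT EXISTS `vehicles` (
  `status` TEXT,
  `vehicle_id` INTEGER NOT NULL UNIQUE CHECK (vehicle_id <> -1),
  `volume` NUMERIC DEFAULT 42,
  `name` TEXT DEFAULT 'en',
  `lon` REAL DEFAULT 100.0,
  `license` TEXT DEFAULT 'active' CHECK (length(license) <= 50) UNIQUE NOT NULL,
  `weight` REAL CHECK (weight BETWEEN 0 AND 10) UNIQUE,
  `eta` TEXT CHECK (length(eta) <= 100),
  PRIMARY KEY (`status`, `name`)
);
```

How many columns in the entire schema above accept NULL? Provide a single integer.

depots: 5 nullable (depot_id, capacity, origin, tracking_no, lat — PK (weight, distance) and explicit NOT NULL columns excluded).
zones: 3 nullable (lat, eta, fuel — PK (zone_id, plate, phone) and explicit NOT NULL columns excluded).
manifests: 4 nullable (plate, tracking_no, address, name — PK (eta, lat, manifest_id) and explicit NOT NULL columns excluded).
packages: 3 nullable (status, weight, volume — PK (package_id) and explicit NOT NULL columns excluded).
vehicles: 4 nullable (volume, lon, weight, eta — PK (status, name) and explicit NOT NULL columns excluded).
Total: 5 + 3 + 4 + 3 + 4 = 19.

19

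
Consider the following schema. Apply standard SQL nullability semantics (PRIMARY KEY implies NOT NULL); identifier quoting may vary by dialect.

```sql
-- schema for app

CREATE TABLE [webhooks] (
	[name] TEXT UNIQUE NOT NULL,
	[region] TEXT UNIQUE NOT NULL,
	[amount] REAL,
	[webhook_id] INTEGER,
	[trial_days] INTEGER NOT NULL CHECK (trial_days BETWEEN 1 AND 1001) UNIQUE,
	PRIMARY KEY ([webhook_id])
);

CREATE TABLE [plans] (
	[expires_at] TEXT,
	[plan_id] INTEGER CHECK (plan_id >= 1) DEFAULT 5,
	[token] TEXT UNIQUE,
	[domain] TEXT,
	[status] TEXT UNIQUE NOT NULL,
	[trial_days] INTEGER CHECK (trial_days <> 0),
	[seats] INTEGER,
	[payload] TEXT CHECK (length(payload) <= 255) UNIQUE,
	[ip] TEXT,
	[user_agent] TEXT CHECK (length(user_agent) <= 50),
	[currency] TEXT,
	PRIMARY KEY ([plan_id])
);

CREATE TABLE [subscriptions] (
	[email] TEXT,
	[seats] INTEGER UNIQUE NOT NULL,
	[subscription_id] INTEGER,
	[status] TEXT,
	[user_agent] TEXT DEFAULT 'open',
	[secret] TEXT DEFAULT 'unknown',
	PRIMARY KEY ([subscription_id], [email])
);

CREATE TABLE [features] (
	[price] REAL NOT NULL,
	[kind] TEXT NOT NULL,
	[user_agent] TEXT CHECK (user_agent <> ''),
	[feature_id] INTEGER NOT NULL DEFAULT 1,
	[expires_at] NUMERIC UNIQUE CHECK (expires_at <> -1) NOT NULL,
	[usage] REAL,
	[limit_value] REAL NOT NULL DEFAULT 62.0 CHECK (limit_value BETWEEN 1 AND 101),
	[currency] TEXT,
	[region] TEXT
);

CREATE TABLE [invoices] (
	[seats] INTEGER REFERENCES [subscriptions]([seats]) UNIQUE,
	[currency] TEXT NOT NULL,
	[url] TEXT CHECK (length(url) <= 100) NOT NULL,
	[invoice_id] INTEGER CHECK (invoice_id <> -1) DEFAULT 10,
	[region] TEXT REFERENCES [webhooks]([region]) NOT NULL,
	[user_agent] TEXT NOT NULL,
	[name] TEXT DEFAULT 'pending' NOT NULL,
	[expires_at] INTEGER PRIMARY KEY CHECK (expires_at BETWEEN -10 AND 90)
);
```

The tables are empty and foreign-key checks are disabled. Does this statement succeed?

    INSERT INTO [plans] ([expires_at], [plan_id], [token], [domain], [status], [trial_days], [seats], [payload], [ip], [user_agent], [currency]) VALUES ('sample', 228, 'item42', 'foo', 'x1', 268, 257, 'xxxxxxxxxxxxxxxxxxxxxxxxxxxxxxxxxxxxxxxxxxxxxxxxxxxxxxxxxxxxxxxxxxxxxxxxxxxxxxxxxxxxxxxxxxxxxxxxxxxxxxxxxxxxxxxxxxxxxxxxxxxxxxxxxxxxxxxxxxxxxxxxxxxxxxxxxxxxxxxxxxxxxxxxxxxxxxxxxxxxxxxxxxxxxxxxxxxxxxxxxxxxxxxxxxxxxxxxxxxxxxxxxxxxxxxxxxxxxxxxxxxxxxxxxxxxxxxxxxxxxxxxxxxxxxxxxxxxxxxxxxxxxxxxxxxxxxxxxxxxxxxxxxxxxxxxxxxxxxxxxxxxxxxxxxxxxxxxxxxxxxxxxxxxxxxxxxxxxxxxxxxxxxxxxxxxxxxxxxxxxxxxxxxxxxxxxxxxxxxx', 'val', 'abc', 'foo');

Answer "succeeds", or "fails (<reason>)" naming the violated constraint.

fails (CHECK on payload)

The value 'xxxxxxxxxxxxxxxxxxxxxxxxxxxxxxxxxxxxxxxxxxxxxxxxxxxxxxxxxxxxxxxxxxxxxxxxxxxxxxxxxxxxxxxxxxxxxxxxxxxxxxxxxxxxxxxxxxxxxxxxxxxxxxxxxxxxxxxxxxxxxxxxxxxxxxxxxxxxxxxxxxxxxxxxxxxxxxxxxxxxxxxxxxxxxxxxxxxxxxxxxxxxxxxxxxxxxxxxxxxxxxxxxxxxxxxxxxxxxxxxxxxxxxxxxxxxxxxxxxxxxxxxxxxxxxxxxxxxxxxxxxxxxxxxxxxxxxxxxxxxxxxxxxxxxxxxxxxxxxxxxxxxxxxxxxxxxxxxxxxxxxxxxxxxxxxxxxxxxxxxxxxxxxxxxxxxxxxxxxxxxxxxxxxxxxxxxxxxxxxx' for payload violates CHECK (length(payload) <= 255).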